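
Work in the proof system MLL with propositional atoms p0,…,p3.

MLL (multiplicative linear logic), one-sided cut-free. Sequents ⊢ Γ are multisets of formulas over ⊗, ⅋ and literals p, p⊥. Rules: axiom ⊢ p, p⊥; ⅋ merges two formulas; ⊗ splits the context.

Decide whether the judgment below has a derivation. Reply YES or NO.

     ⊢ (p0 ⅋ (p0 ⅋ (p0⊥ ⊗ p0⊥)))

Proof tree:
[⅋]  ⊢ (p0 ⅋ (p0 ⅋ (p0⊥ ⊗ p0⊥)))
  [⅋]  ⊢ p0, (p0 ⅋ (p0⊥ ⊗ p0⊥))
    [⊗]  ⊢ p0, p0, (p0⊥ ⊗ p0⊥)
      [Ax]  ⊢ p0, p0⊥
      [Ax]  ⊢ p0, p0⊥

Result: YES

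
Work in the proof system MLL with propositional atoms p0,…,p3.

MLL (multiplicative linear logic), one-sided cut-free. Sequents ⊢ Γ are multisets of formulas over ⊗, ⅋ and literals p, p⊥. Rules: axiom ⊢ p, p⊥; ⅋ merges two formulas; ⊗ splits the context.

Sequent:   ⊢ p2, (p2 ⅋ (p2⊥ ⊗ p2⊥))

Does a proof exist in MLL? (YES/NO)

Proof tree:
[⅋]  ⊢ p2, (p2 ⅋ (p2⊥ ⊗ p2⊥))
  [⊗]  ⊢ p2, p2, (p2⊥ ⊗ p2⊥)
    [Ax]  ⊢ p2, p2⊥
    [Ax]  ⊢ p2, p2⊥

Result: YES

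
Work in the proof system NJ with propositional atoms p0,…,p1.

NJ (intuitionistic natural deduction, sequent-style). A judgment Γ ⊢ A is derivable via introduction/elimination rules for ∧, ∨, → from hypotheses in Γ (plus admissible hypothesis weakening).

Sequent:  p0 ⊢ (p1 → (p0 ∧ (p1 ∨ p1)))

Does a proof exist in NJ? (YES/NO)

Derivation trace:
[→I] p0 ⊢ (p1 → (p0 ∧ (p1 ∨ p1)))
  [∧I] p1, p0 ⊢ (p0 ∧ (p1 ∨ p1))
    [Ax] p0 ⊢ p0
    [∨I₁] p1 ⊢ (p1 ∨ p1)
      [Ax] p1 ⊢ p1

Result: YES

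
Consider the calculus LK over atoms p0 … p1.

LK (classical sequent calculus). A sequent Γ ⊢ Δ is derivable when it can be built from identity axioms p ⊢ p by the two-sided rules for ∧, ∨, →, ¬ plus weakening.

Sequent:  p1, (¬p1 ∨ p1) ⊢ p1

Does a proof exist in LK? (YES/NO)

Derivation trace:
[∨L] p1, (¬p1 ∨ p1) ⊢ p1
  [¬L] p1, ¬p1 ⊢ 
    [Ax] p1 ⊢ p1
  [Ax] p1 ⊢ p1

Result: YES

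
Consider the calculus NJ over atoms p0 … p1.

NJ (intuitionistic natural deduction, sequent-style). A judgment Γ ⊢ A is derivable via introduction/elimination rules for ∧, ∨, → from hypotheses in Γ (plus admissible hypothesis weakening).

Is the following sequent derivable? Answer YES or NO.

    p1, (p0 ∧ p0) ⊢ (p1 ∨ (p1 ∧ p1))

Derivation (root first):
[Wk] p1, (p0 ∧ p0) ⊢ (p1 ∨ (p1 ∧ p1))
  [∨I₂] p1 ⊢ (p1 ∨ (p1 ∧ p1))
    [∧I] p1 ⊢ (p1 ∧ p1)
      [Ax] p1 ⊢ p1
      [Ax] p1 ⊢ p1

Result: YES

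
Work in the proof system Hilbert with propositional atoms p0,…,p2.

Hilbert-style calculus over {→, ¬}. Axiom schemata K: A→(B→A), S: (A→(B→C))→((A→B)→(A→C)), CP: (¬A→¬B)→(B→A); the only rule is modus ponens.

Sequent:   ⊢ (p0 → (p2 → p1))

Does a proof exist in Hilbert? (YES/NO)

Enumerate valuations to refute Γ ⊢ Δ:
  v=000: Γ:[] Δ:[(p0 → (p2 → p1))=T] refutes=False
  v=001: Γ:[] Δ:[(p0 → (p2 → p1))=T] refutes=False
  v=010: Γ:[] Δ:[(p0 → (p2 → p1))=T] refutes=False
  v=011: Γ:[] Δ:[(p0 → (p2 → p1))=T] refutes=False
  v=100: Γ:[] Δ:[(p0 → (p2 → p1))=T] refutes=False
  v=101: Γ:[] Δ:[(p0 → (p2 → p1))=F] refutes=True  ← countermodel

Result: NO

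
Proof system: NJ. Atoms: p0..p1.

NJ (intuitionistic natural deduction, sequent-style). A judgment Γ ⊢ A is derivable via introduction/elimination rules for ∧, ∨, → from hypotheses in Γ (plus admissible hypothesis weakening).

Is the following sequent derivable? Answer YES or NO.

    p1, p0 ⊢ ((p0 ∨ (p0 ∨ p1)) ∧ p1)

Derivation trace:
[∧I] p1, p0 ⊢ ((p0 ∨ (p0 ∨ p1)) ∧ p1)
  [Wk] p0, p0 ⊢ (p0 ∨ (p0 ∨ p1))
    [∨I₂] p0 ⊢ (p0 ∨ (p0 ∨ p1))
      [∨I₁] p0 ⊢ (p0 ∨ p1)
        [Ax] p0 ⊢ p0
  [Ax] p1 ⊢ p1

Result: YES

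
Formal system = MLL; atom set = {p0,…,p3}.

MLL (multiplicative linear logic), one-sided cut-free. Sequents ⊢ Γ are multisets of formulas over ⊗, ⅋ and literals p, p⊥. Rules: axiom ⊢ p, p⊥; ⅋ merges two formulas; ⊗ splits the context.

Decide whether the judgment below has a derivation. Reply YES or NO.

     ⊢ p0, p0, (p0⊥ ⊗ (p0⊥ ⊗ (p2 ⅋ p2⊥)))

Derivation trace:
[⊗]  ⊢ p0, p0, (p0⊥ ⊗ (p0⊥ ⊗ (p2 ⅋ p2⊥)))
  [Ax]  ⊢ p0, p0⊥
  [⊗]  ⊢ p0, (p0⊥ ⊗ (p2 ⅋ p2⊥))
    [Ax]  ⊢ p0, p0⊥
    [⅋]  ⊢ (p2 ⅋ p2⊥)
      [Ax]  ⊢ p2, p2⊥

Result: YES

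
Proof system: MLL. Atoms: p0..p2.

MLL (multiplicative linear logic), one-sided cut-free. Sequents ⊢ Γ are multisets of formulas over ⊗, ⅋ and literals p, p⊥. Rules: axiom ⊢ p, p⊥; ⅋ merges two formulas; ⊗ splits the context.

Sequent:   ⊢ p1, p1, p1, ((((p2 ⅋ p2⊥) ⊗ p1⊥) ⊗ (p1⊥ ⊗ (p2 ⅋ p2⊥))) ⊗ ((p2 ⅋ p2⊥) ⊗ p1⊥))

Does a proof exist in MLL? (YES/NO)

Derivation (root first):
[⊗]  ⊢ p1, p1, p1, ((((p2 ⅋ p2⊥) ⊗ p1⊥) ⊗ (p1⊥ ⊗ (p2 ⅋ p2⊥))) ⊗ ((p2 ⅋ p2⊥) ⊗ p1⊥))
  [⊗]  ⊢ p1, p1, (((p2 ⅋ p2⊥) ⊗ p1⊥) ⊗ (p1⊥ ⊗ (p2 ⅋ p2⊥)))
    [⊗]  ⊢ p1, ((p2 ⅋ p2⊥) ⊗ p1⊥)
      [⅋]  ⊢ (p2 ⅋ p2⊥)
        [Ax]  ⊢ p2, p2⊥
      [Ax]  ⊢ p1, p1⊥
    [⊗]  ⊢ p1, (p1⊥ ⊗ (p2 ⅋ p2⊥))
      [Ax]  ⊢ p1, p1⊥
      [⅋]  ⊢ (p2 ⅋ p2⊥)
        [Ax]  ⊢ p2, p2⊥
  [⊗]  ⊢ p1, ((p2 ⅋ p2⊥) ⊗ p1⊥)
    [⅋]  ⊢ (p2 ⅋ p2⊥)
      [Ax]  ⊢ p2, p2⊥
    [Ax]  ⊢ p1, p1⊥

Result: YES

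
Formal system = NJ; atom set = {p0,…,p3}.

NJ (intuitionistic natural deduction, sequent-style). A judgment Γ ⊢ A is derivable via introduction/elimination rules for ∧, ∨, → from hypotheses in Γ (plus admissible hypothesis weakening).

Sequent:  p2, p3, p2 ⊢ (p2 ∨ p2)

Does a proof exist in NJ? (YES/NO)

Derivation (root first):
[Wk] p2, p3, p2 ⊢ (p2 ∨ p2)
  [Wk] p2, p3 ⊢ (p2 ∨ p2)
    [∨I₂] p2 ⊢ (p2 ∨ p2)
      [Ax] p2 ⊢ p2

Result: YES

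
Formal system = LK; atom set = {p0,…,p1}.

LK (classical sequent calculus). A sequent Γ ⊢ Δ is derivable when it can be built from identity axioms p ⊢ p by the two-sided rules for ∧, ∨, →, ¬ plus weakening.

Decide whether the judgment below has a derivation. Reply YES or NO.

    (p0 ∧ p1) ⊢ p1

Proof tree:
[∧L] (p0 ∧ p1) ⊢ p1
  [WL] p1, p0 ⊢ p1
    [Ax] p1 ⊢ p1

Result: YES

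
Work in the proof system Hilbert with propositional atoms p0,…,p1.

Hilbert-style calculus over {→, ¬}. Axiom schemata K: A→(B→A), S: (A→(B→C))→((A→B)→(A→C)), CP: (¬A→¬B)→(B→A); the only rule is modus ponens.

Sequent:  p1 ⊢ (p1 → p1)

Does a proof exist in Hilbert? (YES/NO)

Derivation (root first):
[MP] p1 ⊢ (p1 → p1)
  [K]  ⊢ (p1 → (p1 → p1))
  [MP] p1 ⊢ p1
    [MP] p1 ⊢ (p1 → p1)
      [K]  ⊢ (p1 → (p1 → p1))
      [Hyp] p1 ⊢ p1
    [Hyp] p1 ⊢ p1

Result: YES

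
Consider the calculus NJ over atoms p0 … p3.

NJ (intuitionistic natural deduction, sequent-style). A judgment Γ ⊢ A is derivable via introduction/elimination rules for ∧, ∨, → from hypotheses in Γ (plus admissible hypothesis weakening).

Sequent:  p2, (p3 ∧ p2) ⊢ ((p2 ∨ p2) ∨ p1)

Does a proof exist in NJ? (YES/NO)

Derivation (root first):
[Wk] p2, (p3 ∧ p2) ⊢ ((p2 ∨ p2) ∨ p1)
  [∨I₁] p2 ⊢ ((p2 ∨ p2) ∨ p1)
    [∨I₁] p2 ⊢ (p2 ∨ p2)
      [Ax] p2 ⊢ p2

Result: YES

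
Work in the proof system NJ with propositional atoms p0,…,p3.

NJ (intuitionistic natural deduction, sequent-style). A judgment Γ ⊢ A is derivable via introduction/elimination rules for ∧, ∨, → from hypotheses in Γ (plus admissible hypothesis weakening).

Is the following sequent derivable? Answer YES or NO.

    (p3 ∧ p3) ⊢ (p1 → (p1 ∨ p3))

Derivation trace:
[→I] (p3 ∧ p3) ⊢ (p1 → (p1 ∨ p3))
  [Wk] p1, (p3 ∧ p3) ⊢ (p1 ∨ p3)
    [∨I₁] p1 ⊢ (p1 ∨ p3)
      [Ax] p1 ⊢ p1

Result: YES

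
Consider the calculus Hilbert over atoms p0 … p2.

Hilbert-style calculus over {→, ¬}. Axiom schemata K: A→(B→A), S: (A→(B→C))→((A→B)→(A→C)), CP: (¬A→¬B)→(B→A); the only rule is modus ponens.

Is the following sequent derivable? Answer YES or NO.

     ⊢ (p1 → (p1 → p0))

Search for a countermodel by truth-table:
  v=000: Γ:[] Δ:[(p1 → (p1 → p0))=T] refutes=False
  v=001: Γ:[] Δ:[(p1 → (p1 → p0))=T] refutes=False
  v=010: Γ:[] Δ:[(p1 → (p1 → p0))=F] refutes=True  ← countermodel

Result: NO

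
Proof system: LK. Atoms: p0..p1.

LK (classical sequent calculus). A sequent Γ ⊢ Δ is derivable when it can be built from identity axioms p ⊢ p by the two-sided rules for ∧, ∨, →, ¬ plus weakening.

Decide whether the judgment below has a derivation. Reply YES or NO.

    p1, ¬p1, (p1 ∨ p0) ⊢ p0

Derivation trace:
[∨L] p1, ¬p1, (p1 ∨ p0) ⊢ p0
  [WR] p1, ¬p1, p1 ⊢ p0
    [WL] p1, ¬p1, p1 ⊢ 
      [¬L] p1, ¬p1 ⊢ 
        [Ax] p1 ⊢ p1
  [Ax] p0 ⊢ p0

Result: YES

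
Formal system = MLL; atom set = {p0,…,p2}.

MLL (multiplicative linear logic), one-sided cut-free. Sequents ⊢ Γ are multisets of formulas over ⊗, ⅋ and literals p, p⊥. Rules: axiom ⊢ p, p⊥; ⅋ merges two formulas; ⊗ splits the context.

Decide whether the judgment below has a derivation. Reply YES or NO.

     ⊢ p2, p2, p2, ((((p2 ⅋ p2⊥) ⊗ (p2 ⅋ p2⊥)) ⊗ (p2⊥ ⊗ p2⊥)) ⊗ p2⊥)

Derivation trace:
[⊗]  ⊢ p2, p2, p2, ((((p2 ⅋ p2⊥) ⊗ (p2 ⅋ p2⊥)) ⊗ (p2⊥ ⊗ p2⊥)) ⊗ p2⊥)
  [⊗]  ⊢ p2, p2, (((p2 ⅋ p2⊥) ⊗ (p2 ⅋ p2⊥)) ⊗ (p2⊥ ⊗ p2⊥))
    [⊗]  ⊢ ((p2 ⅋ p2⊥) ⊗ (p2 ⅋ p2⊥))
      [⅋]  ⊢ (p2 ⅋ p2⊥)
        [Ax]  ⊢ p2, p2⊥
      [⅋]  ⊢ (p2 ⅋ p2⊥)
        [Ax]  ⊢ p2, p2⊥
    [⊗]  ⊢ p2, p2, (p2⊥ ⊗ p2⊥)
      [Ax]  ⊢ p2, p2⊥
      [Ax]  ⊢ p2, p2⊥
  [Ax]  ⊢ p2, p2⊥

Result: YES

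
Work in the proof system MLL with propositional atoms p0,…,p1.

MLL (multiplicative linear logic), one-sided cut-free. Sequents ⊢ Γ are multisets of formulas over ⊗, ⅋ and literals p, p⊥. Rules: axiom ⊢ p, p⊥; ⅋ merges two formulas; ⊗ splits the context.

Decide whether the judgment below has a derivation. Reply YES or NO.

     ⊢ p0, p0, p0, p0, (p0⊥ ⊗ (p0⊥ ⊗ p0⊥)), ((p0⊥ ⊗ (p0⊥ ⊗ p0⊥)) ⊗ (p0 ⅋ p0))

Derivation (root first):
[⊗]  ⊢ p0, p0, p0, p0, (p0⊥ ⊗ (p0⊥ ⊗ p0⊥)), ((p0⊥ ⊗ (p0⊥ ⊗ p0⊥)) ⊗ (p0 ⅋ p0))
  [⊗]  ⊢ p0, p0, p0, (p0⊥ ⊗ (p0⊥ ⊗ p0⊥))
    [Ax]  ⊢ p0, p0⊥
    [⊗]  ⊢ p0, p0, (p0⊥ ⊗ p0⊥)
      [Ax]  ⊢ p0, p0⊥
      [Ax]  ⊢ p0, p0⊥
  [⅋]  ⊢ p0, (p0⊥ ⊗ (p0⊥ ⊗ p0⊥)), (p0 ⅋ p0)
    [⊗]  ⊢ p0, p0, p0, (p0⊥ ⊗ (p0⊥ ⊗ p0⊥))
      [Ax]  ⊢ p0, p0⊥
      [⊗]  ⊢ p0, p0, (p0⊥ ⊗ p0⊥)
        [Ax]  ⊢ p0, p0⊥
        [Ax]  ⊢ p0, p0⊥

Result: YES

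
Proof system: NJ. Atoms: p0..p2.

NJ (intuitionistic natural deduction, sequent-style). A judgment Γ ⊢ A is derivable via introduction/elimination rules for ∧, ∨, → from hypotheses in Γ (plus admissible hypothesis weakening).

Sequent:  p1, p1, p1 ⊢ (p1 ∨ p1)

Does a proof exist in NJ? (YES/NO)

Proof tree:
[∨I₁] p1, p1, p1 ⊢ (p1 ∨ p1)
  [Wk] p1, p1, p1 ⊢ p1
    [Wk] p1, p1 ⊢ p1
      [Ax] p1 ⊢ p1

Result: YES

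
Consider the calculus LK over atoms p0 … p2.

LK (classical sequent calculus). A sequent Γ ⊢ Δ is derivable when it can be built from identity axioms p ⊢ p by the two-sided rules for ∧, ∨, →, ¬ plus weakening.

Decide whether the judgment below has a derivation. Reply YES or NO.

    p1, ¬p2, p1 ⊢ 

Enumerate valuations to refute Γ ⊢ Δ:
  v=000: Γ:[p1=F, ¬p2=T, p1=F] Δ:[] refutes=False
  v=001: Γ:[p1=F, ¬p2=F, p1=F] Δ:[] refutes=False
  v=010: Γ:[p1=T, ¬p2=T, p1=T] Δ:[] refutes=True  ← countermodel

Result: NO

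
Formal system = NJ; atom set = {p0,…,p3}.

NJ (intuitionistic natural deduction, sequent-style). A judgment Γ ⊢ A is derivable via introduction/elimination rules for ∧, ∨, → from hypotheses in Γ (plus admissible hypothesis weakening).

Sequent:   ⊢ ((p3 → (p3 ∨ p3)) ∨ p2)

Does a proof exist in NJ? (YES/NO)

Proof tree:
[∨I₁]  ⊢ ((p3 → (p3 ∨ p3)) ∨ p2)
  [→I]  ⊢ (p3 → (p3 ∨ p3))
    [∨I₁] p3 ⊢ (p3 ∨ p3)
      [Ax] p3 ⊢ p3

Result: YES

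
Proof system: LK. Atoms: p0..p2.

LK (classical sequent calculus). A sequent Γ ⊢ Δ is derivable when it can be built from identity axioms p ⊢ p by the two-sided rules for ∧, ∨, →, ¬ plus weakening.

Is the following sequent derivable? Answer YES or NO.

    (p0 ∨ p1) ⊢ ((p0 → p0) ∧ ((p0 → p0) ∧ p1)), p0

Derivation trace:
[∨L] (p0 ∨ p1) ⊢ ((p0 → p0) ∧ ((p0 → p0) ∧ p1)), p0
  [Ax] p0 ⊢ p0
  [∧R] p1 ⊢ ((p0 → p0) ∧ ((p0 → p0) ∧ p1))
    [→R]  ⊢ (p0 → p0)
      [Ax] p0 ⊢ p0
    [∧R] p1 ⊢ ((p0 → p0) ∧ p1)
      [→R]  ⊢ (p0 → p0)
        [Ax] p0 ⊢ p0
      [Ax] p1 ⊢ p1

Result: YES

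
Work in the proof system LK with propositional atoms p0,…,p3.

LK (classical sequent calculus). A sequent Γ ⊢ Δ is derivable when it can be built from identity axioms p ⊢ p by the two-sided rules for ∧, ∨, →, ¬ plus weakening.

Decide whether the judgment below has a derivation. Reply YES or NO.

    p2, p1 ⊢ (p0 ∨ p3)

Enumerate valuations to refute Γ ⊢ Δ:
  v=0000: Γ:[p2=F, p1=F] Δ:[(p0 ∨ p3)=F] refutes=False
  v=0001: Γ:[p2=F, p1=F] Δ:[(p0 ∨ p3)=T] refutes=False
  v=0010: Γ:[p2=T, p1=F] Δ:[(p0 ∨ p3)=F] refutes=False
  v=0011: Γ:[p2=T, p1=F] Δ:[(p0 ∨ p3)=T] refutes=False
  v=0100: Γ:[p2=F, p1=T] Δ:[(p0 ∨ p3)=F] refutes=False
  v=0101: Γ:[p2=F, p1=T] Δ:[(p0 ∨ p3)=T] refutes=False
  v=0110: Γ:[p2=T, p1=T] Δ:[(p0 ∨ p3)=F] refutes=True  ← countermodel

Result: NO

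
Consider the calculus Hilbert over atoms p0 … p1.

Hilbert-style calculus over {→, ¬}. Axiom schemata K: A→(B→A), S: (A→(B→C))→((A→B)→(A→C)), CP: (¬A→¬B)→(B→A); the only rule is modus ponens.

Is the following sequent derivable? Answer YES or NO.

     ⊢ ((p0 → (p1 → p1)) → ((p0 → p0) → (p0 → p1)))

Enumerate valuations to refute Γ ⊢ Δ:
  v=00: Γ:[] Δ:[((p0 → (p1 → p1)) → ((p0 → p0) → (p0 → p1)))=T] refutes=False
  v=01: Γ:[] Δ:[((p0 → (p1 → p1)) → ((p0 → p0) → (p0 → p1)))=T] refutes=False
  v=10: Γ:[] Δ:[((p0 → (p1 → p1)) → ((p0 → p0) → (p0 → p1)))=F] refutes=True  ← countermodel

Result: NO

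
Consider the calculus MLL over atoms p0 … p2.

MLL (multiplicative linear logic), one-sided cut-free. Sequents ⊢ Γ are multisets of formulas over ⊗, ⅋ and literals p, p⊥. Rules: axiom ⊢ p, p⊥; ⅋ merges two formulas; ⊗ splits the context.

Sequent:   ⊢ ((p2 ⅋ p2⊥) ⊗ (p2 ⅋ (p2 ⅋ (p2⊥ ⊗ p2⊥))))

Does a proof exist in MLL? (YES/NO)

Proof tree:
[⊗]  ⊢ ((p2 ⅋ p2⊥) ⊗ (p2 ⅋ (p2 ⅋ (p2⊥ ⊗ p2⊥))))
  [⅋]  ⊢ (p2 ⅋ p2⊥)
    [Ax]  ⊢ p2, p2⊥
  [⅋]  ⊢ (p2 ⅋ (p2 ⅋ (p2⊥ ⊗ p2⊥)))
    [⅋]  ⊢ p2, (p2 ⅋ (p2⊥ ⊗ p2⊥))
      [⊗]  ⊢ p2, p2, (p2⊥ ⊗ p2⊥)
        [Ax]  ⊢ p2, p2⊥
        [Ax]  ⊢ p2, p2⊥

Result: YES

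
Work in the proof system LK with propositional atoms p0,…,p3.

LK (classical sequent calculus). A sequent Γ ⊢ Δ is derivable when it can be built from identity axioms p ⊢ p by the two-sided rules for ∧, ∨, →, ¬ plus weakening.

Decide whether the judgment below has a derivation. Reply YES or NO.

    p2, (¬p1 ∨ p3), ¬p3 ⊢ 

Truth-table refutation:
  v=0000: Γ:[p2=F, (¬p1 ∨ p3)=T, ¬p3=T] Δ:[] refutes=False
  v=0001: Γ:[p2=F, (¬p1 ∨ p3)=T, ¬p3=F] Δ:[] refutes=False
  v=0010: Γ:[p2=T, (¬p1 ∨ p3)=T, ¬p3=T] Δ:[] refutes=True  ← countermodel

Result: NO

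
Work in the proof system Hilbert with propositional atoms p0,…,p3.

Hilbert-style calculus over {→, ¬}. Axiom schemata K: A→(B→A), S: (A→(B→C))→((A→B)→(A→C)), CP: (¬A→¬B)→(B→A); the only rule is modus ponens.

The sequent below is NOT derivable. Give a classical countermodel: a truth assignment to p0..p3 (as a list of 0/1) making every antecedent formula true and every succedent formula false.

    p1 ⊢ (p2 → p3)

Truth-table refutation:
  v=0000: Γ:[p1=F] Δ:[(p2 → p3)=T] refutes=False
  v=0001: Γ:[p1=F] Δ:[(p2 → p3)=T] refutes=False
  v=0010: Γ:[p1=F] Δ:[(p2 → p3)=F] refutes=False
  v=0011: Γ:[p1=F] Δ:[(p2 → p3)=T] refutes=False
  v=0100: Γ:[p1=T] Δ:[(p2 → p3)=T] refutes=False
  v=0101: Γ:[p1=T] Δ:[(p2 → p3)=T] refutes=False
  v=0110: Γ:[p1=T] Δ:[(p2 → p3)=F] refutes=True  ← countermodel

Result: [0, 1, 1, 0]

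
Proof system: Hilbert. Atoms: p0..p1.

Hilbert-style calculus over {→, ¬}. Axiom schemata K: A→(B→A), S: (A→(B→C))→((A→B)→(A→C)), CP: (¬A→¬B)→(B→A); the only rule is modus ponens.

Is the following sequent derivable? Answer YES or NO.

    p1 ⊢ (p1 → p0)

Truth-table refutation:
  v=00: Γ:[p1=F] Δ:[(p1 → p0)=T] refutes=False
  v=01: Γ:[p1=T] Δ:[(p1 → p0)=F] refutes=True  ← countermodel

Result: NO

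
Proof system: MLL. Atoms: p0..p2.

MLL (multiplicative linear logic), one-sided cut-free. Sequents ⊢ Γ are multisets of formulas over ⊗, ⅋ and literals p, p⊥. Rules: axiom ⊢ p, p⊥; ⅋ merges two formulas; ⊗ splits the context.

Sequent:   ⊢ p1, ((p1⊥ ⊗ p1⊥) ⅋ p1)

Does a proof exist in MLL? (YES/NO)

Proof tree:
[⅋]  ⊢ p1, ((p1⊥ ⊗ p1⊥) ⅋ p1)
  [⊗]  ⊢ p1, p1, (p1⊥ ⊗ p1⊥)
    [Ax]  ⊢ p1, p1⊥
    [Ax]  ⊢ p1, p1⊥

Result: YES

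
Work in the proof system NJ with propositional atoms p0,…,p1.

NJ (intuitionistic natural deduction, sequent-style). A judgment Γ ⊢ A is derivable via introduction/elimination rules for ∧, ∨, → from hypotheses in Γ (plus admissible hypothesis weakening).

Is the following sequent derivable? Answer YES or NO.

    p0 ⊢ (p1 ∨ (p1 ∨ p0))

Derivation (root first):
[∨I₂] p0 ⊢ (p1 ∨ (p1 ∨ p0))
  [∨I₂] p0 ⊢ (p1 ∨ p0)
    [Ax] p0 ⊢ p0

Result: YES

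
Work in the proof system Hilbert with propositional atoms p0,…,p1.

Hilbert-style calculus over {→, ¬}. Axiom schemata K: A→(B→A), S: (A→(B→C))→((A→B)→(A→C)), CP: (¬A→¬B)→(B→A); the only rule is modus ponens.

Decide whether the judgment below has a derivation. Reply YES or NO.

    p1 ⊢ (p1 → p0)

Search for a countermodel by truth-table:
  v=00: Γ:[p1=F] Δ:[(p1 → p0)=T] refutes=False
  v=01: Γ:[p1=T] Δ:[(p1 → p0)=F] refutes=True  ← countermodel

Result: NO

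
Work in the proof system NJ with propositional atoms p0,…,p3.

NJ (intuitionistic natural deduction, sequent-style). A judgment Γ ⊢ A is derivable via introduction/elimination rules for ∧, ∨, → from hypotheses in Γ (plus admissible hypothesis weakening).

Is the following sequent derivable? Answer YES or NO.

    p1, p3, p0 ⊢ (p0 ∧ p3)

Derivation (root first):
[∧I] p1, p3, p0 ⊢ (p0 ∧ p3)
  [Ax] p0 ⊢ p0
  [Wk] p3, p1 ⊢ p3
    [Ax] p3 ⊢ p3

Result: YES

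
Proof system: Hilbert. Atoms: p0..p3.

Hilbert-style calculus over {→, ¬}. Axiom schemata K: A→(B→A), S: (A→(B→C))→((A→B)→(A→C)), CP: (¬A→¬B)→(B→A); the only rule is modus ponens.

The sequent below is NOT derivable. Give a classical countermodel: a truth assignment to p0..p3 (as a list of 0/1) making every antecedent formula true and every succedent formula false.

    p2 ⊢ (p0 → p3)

Enumerate valuations to refute Γ ⊢ Δ:
  v=0000: Γ:[p2=F] Δ:[(p0 → p3)=T] refutes=False
  v=0001: Γ:[p2=F] Δ:[(p0 → p3)=T] refutes=False
  v=0010: Γ:[p2=T] Δ:[(p0 → p3)=T] refutes=False
  v=0011: Γ:[p2=T] Δ:[(p0 → p3)=T] refutes=False
  v=0100: Γ:[p2=F] Δ:[(p0 → p3)=T] refutes=False
  v=0101: Γ:[p2=F] Δ:[(p0 → p3)=T] refutes=False
  v=0110: Γ:[p2=T] Δ:[(p0 → p3)=T] refutes=False
  v=0111: Γ:[p2=T] Δ:[(p0 → p3)=T] refutes=False
  v=1000: Γ:[p2=F] Δ:[(p0 → p3)=F] refutes=False
  v=1001: Γ:[p2=F] Δ:[(p0 → p3)=T] refutes=False
  v=1010: Γ:[p2=T] Δ:[(p0 → p3)=F] refutes=True  ← countermodel

Result: [1, 0, 1, 0]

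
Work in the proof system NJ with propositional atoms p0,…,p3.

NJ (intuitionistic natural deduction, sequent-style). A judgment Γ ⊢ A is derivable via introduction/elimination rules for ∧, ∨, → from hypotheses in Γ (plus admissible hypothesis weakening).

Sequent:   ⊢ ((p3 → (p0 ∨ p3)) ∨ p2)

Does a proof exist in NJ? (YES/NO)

Derivation trace:
[∨I₁]  ⊢ ((p3 → (p0 ∨ p3)) ∨ p2)
  [→I]  ⊢ (p3 → (p0 ∨ p3))
    [∨I₂] p3 ⊢ (p0 ∨ p3)
      [Ax] p3 ⊢ p3

Result: YES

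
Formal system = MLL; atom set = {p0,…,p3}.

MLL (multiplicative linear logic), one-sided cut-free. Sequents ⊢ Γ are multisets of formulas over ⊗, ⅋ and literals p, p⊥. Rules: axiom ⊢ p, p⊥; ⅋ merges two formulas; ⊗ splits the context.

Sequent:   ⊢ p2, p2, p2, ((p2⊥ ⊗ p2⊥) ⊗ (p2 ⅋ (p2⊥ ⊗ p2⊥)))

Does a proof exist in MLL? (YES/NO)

Proof tree:
[⊗]  ⊢ p2, p2, p2, ((p2⊥ ⊗ p2⊥) ⊗ (p2 ⅋ (p2⊥ ⊗ p2⊥)))
  [⊗]  ⊢ p2, p2, (p2⊥ ⊗ p2⊥)
    [Ax]  ⊢ p2, p2⊥
    [Ax]  ⊢ p2, p2⊥
  [⅋]  ⊢ p2, (p2 ⅋ (p2⊥ ⊗ p2⊥))
    [⊗]  ⊢ p2, p2, (p2⊥ ⊗ p2⊥)
      [Ax]  ⊢ p2, p2⊥
      [Ax]  ⊢ p2, p2⊥

Result: YES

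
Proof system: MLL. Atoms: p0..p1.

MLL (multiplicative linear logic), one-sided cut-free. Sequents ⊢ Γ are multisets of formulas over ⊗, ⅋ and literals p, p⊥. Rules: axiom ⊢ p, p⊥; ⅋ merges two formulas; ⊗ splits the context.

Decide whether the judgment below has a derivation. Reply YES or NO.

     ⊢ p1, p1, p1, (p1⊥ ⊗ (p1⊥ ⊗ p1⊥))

Derivation (root first):
[⊗]  ⊢ p1, p1, p1, (p1⊥ ⊗ (p1⊥ ⊗ p1⊥))
  [Ax]  ⊢ p1, p1⊥
  [⊗]  ⊢ p1, p1, (p1⊥ ⊗ p1⊥)
    [Ax]  ⊢ p1, p1⊥
    [Ax]  ⊢ p1, p1⊥

Result: YES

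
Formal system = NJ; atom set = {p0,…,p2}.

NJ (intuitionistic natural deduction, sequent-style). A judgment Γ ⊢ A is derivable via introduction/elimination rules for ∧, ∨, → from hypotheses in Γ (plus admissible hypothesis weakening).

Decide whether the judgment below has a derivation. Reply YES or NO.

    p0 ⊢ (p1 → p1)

Proof tree:
[Wk] p0 ⊢ (p1 → p1)
  [→I]  ⊢ (p1 → p1)
    [Ax] p1 ⊢ p1

Result: YES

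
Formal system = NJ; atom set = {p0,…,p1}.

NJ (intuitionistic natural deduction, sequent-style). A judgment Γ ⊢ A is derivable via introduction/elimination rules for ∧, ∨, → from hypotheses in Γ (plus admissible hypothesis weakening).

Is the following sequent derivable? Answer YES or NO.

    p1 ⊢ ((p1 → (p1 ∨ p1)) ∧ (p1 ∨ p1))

Derivation (root first):
[∧I] p1 ⊢ ((p1 → (p1 ∨ p1)) ∧ (p1 ∨ p1))
  [→I]  ⊢ (p1 → (p1 ∨ p1))
    [∨I₂] p1 ⊢ (p1 ∨ p1)
      [Ax] p1 ⊢ p1
  [∨I₂] p1 ⊢ (p1 ∨ p1)
    [Ax] p1 ⊢ p1

Result: YES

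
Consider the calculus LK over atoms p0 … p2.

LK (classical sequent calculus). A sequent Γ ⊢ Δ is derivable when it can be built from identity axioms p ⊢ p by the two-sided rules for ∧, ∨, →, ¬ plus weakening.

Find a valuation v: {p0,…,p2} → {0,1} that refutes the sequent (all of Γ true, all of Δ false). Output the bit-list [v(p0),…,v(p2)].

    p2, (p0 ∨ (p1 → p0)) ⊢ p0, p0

Enumerate valuations to refute Γ ⊢ Δ:
  v=000: Γ:[p2=F, (p0 ∨ (p1 → p0))=T] Δ:[p0=F, p0=F] refutes=False
  v=001: Γ:[p2=T, (p0 ∨ (p1 → p0))=T] Δ:[p0=F, p0=F] refutes=True  ← countermodel

Result: [0, 0, 1]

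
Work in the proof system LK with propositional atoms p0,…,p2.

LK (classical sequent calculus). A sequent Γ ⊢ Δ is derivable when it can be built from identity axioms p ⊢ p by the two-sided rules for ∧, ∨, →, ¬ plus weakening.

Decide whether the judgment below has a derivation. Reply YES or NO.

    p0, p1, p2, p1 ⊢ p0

Derivation (root first):
[WL] p0, p1, p2, p1 ⊢ p0
  [WL] p0, p1, p2 ⊢ p0
    [WL] p0, p1 ⊢ p0
      [Ax] p0 ⊢ p0

Result: YES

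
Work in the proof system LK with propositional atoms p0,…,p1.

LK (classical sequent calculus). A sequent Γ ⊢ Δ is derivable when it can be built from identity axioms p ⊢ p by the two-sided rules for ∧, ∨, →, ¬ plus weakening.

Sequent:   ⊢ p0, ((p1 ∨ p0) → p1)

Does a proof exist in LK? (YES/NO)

Proof tree:
[→R]  ⊢ p0, ((p1 ∨ p0) → p1)
  [∨L] (p1 ∨ p0) ⊢ p1, p0
    [Ax] p1 ⊢ p1
    [Ax] p0 ⊢ p0

Result: YES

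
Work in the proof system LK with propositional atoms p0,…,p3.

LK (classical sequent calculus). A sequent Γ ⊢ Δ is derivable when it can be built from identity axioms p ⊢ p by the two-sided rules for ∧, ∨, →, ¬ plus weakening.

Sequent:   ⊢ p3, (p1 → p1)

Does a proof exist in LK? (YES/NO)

Derivation trace:
[→R]  ⊢ p3, (p1 → p1)
  [WR] p1 ⊢ p1, p3
    [Ax] p1 ⊢ p1

Result: YES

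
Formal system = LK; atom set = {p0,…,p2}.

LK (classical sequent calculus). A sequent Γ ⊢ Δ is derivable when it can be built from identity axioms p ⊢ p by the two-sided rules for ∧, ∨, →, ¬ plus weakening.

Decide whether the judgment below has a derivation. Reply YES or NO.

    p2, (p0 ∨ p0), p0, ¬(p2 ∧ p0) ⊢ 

Derivation (root first):
[¬L] p2, (p0 ∨ p0), p0, ¬(p2 ∧ p0) ⊢ 
  [WL] p2, (p0 ∨ p0), p0 ⊢ (p2 ∧ p0)
    [∧R] p2, (p0 ∨ p0) ⊢ (p2 ∧ p0)
      [Ax] p2 ⊢ p2
      [∨L] (p0 ∨ p0) ⊢ p0
        [Ax] p0 ⊢ p0
        [Ax] p0 ⊢ p0

Result: YES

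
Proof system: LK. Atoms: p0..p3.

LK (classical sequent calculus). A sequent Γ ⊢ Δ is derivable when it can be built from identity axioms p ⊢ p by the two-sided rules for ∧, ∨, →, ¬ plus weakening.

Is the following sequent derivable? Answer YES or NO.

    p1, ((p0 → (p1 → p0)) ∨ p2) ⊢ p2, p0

Enumerate valuations to refute Γ ⊢ Δ:
  v=0000: Γ:[p1=F, ((p0 → (p1 → p0)) ∨ p2)=T] Δ:[p2=F, p0=F] refutes=False
  v=0001: Γ:[p1=F, ((p0 → (p1 → p0)) ∨ p2)=T] Δ:[p2=F, p0=F] refutes=False
  v=0010: Γ:[p1=F, ((p0 → (p1 → p0)) ∨ p2)=T] Δ:[p2=T, p0=F] refutes=False
  v=0011: Γ:[p1=F, ((p0 → (p1 → p0)) ∨ p2)=T] Δ:[p2=T, p0=F] refutes=False
  v=0100: Γ:[p1=T, ((p0 → (p1 → p0)) ∨ p2)=T] Δ:[p2=F, p0=F] refutes=True  ← countermodel

Result: NO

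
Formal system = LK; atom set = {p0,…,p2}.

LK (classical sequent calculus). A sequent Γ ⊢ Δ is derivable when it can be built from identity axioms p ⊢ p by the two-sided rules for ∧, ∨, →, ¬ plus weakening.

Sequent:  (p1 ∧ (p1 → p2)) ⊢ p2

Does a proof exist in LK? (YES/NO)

Derivation (root first):
[∧L] (p1 ∧ (p1 → p2)) ⊢ p2
  [→L] p1, (p1 → p2) ⊢ p2
    [Ax] p1 ⊢ p1
    [Ax] p2 ⊢ p2

Result: YES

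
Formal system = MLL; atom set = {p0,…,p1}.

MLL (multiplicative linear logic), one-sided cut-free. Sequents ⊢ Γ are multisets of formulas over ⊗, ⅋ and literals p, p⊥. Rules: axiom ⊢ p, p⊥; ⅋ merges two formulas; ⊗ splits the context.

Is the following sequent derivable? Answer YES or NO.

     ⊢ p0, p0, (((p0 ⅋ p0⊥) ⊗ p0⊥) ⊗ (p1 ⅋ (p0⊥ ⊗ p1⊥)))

Proof tree:
[⊗]  ⊢ p0, p0, (((p0 ⅋ p0⊥) ⊗ p0⊥) ⊗ (p1 ⅋ (p0⊥ ⊗ p1⊥)))
  [⊗]  ⊢ p0, ((p0 ⅋ p0⊥) ⊗ p0⊥)
    [⅋]  ⊢ (p0 ⅋ p0⊥)
      [Ax]  ⊢ p0, p0⊥
    [Ax]  ⊢ p0, p0⊥
  [⅋]  ⊢ p0, (p1 ⅋ (p0⊥ ⊗ p1⊥))
    [⊗]  ⊢ p0, p1, (p0⊥ ⊗ p1⊥)
      [Ax]  ⊢ p0, p0⊥
      [Ax]  ⊢ p1, p1⊥

Result: YES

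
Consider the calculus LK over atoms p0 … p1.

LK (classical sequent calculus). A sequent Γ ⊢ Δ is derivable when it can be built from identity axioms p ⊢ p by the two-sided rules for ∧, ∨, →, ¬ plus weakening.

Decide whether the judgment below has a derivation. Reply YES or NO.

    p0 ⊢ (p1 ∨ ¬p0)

Enumerate valuations to refute Γ ⊢ Δ:
  v=00: Γ:[p0=F] Δ:[(p1 ∨ ¬p0)=T] refutes=False
  v=01: Γ:[p0=F] Δ:[(p1 ∨ ¬p0)=T] refutes=False
  v=10: Γ:[p0=T] Δ:[(p1 ∨ ¬p0)=F] refutes=True  ← countermodel

Result: NO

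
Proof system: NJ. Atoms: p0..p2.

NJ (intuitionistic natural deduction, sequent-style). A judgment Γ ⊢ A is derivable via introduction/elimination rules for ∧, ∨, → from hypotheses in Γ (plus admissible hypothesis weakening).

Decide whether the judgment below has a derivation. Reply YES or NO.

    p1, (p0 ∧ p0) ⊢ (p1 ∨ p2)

Proof tree:
[∨I₁] p1, (p0 ∧ p0) ⊢ (p1 ∨ p2)
  [Wk] p1, (p0 ∧ p0) ⊢ p1
    [Ax] p1 ⊢ p1

Result: YES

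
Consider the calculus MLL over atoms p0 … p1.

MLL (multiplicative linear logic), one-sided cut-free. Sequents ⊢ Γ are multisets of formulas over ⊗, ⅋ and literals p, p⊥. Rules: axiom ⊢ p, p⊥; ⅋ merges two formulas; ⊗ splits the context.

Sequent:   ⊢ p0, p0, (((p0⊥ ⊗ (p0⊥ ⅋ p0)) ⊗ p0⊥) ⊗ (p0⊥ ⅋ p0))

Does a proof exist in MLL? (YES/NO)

Derivation trace:
[⊗]  ⊢ p0, p0, (((p0⊥ ⊗ (p0⊥ ⅋ p0)) ⊗ p0⊥) ⊗ (p0⊥ ⅋ p0))
  [⊗]  ⊢ p0, p0, ((p0⊥ ⊗ (p0⊥ ⅋ p0)) ⊗ p0⊥)
    [⊗]  ⊢ p0, (p0⊥ ⊗ (p0⊥ ⅋ p0))
      [Ax]  ⊢ p0, p0⊥
      [⅋]  ⊢ (p0⊥ ⅋ p0)
        [Ax]  ⊢ p0, p0⊥
    [Ax]  ⊢ p0, p0⊥
  [⅋]  ⊢ (p0⊥ ⅋ p0)
    [Ax]  ⊢ p0, p0⊥

Result: YES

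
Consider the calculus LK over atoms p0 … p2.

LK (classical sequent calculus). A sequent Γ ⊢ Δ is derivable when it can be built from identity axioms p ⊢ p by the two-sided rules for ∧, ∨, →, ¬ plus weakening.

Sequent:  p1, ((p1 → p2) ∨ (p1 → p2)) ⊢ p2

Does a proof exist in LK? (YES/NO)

Derivation trace:
[∨L] p1, ((p1 → p2) ∨ (p1 → p2)) ⊢ p2
  [→L] p1, (p1 → p2) ⊢ p2
    [Ax] p1 ⊢ p1
    [Ax] p2 ⊢ p2
  [→L] p1, (p1 → p2) ⊢ p2
    [Ax] p1 ⊢ p1
    [Ax] p2 ⊢ p2

Result: YES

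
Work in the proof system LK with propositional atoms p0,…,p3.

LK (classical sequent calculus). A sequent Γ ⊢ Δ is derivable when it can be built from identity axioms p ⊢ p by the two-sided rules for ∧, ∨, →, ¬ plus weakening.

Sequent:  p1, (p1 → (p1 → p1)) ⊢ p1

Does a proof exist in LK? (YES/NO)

Derivation trace:
[→L] p1, (p1 → (p1 → p1)) ⊢ p1
  [Ax] p1 ⊢ p1
  [→L] p1, (p1 → p1) ⊢ p1
    [Ax] p1 ⊢ p1
    [Ax] p1 ⊢ p1

Result: YES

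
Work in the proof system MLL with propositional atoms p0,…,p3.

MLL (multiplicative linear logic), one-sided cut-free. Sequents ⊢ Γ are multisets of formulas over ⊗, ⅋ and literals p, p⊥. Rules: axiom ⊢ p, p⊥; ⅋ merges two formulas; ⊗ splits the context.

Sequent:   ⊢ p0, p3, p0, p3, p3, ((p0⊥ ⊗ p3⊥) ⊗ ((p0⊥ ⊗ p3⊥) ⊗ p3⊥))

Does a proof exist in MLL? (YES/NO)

Derivation (root first):
[⊗]  ⊢ p0, p3, p0, p3, p3, ((p0⊥ ⊗ p3⊥) ⊗ ((p0⊥ ⊗ p3⊥) ⊗ p3⊥))
  [⊗]  ⊢ p0, p3, (p0⊥ ⊗ p3⊥)
    [Ax]  ⊢ p0, p0⊥
    [Ax]  ⊢ p3, p3⊥
  [⊗]  ⊢ p0, p3, p3, ((p0⊥ ⊗ p3⊥) ⊗ p3⊥)
    [⊗]  ⊢ p0, p3, (p0⊥ ⊗ p3⊥)
      [Ax]  ⊢ p0, p0⊥
      [Ax]  ⊢ p3, p3⊥
    [Ax]  ⊢ p3, p3⊥

Result: YES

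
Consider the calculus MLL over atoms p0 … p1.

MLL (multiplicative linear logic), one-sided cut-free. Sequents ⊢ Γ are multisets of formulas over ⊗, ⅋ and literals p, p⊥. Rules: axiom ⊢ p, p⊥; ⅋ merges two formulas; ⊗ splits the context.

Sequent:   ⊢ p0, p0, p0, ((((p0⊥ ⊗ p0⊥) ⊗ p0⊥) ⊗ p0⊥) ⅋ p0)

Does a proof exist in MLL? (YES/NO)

Derivation (root first):
[⅋]  ⊢ p0, p0, p0, ((((p0⊥ ⊗ p0⊥) ⊗ p0⊥) ⊗ p0⊥) ⅋ p0)
  [⊗]  ⊢ p0, p0, p0, p0, (((p0⊥ ⊗ p0⊥) ⊗ p0⊥) ⊗ p0⊥)
    [⊗]  ⊢ p0, p0, p0, ((p0⊥ ⊗ p0⊥) ⊗ p0⊥)
      [⊗]  ⊢ p0, p0, (p0⊥ ⊗ p0⊥)
        [Ax]  ⊢ p0, p0⊥
        [Ax]  ⊢ p0, p0⊥
      [Ax]  ⊢ p0, p0⊥
    [Ax]  ⊢ p0, p0⊥

Result: YES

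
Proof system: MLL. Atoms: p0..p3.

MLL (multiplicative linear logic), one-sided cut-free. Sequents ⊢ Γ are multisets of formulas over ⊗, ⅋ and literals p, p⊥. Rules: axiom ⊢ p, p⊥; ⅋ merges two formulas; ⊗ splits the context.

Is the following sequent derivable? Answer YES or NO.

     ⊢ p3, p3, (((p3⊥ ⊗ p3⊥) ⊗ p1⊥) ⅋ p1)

Derivation (root first):
[⅋]  ⊢ p3, p3, (((p3⊥ ⊗ p3⊥) ⊗ p1⊥) ⅋ p1)
  [⊗]  ⊢ p3, p3, p1, ((p3⊥ ⊗ p3⊥) ⊗ p1⊥)
    [⊗]  ⊢ p3, p3, (p3⊥ ⊗ p3⊥)
      [Ax]  ⊢ p3, p3⊥
      [Ax]  ⊢ p3, p3⊥
    [Ax]  ⊢ p1, p1⊥

Result: YES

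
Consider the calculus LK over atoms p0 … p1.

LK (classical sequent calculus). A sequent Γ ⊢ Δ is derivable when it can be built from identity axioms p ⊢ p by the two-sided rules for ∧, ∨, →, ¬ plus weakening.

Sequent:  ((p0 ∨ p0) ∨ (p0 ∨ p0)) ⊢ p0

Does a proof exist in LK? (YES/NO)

Proof tree:
[∨L] ((p0 ∨ p0) ∨ (p0 ∨ p0)) ⊢ p0
  [∨L] (p0 ∨ p0) ⊢ p0
    [Ax] p0 ⊢ p0
    [Ax] p0 ⊢ p0
  [∨L] (p0 ∨ p0) ⊢ p0
    [Ax] p0 ⊢ p0
    [Ax] p0 ⊢ p0

Result: YES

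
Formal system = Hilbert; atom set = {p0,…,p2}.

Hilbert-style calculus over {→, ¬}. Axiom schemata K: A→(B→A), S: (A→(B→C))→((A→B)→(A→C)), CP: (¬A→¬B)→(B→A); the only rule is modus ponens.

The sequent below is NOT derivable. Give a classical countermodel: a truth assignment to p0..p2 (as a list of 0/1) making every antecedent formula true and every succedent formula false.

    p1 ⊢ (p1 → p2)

Truth-table refutation:
  v=000: Γ:[p1=F] Δ:[(p1 → p2)=T] refutes=False
  v=001: Γ:[p1=F] Δ:[(p1 → p2)=T] refutes=False
  v=010: Γ:[p1=T] Δ:[(p1 → p2)=F] refutes=True  ← countermodel

Result: [0, 1, 0]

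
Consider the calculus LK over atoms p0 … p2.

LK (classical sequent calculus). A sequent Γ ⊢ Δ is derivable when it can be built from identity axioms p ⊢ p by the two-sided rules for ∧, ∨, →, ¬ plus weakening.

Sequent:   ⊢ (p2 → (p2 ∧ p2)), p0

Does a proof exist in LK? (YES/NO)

Proof tree:
[WR]  ⊢ (p2 → (p2 ∧ p2)), p0
  [→R]  ⊢ (p2 → (p2 ∧ p2))
    [∧R] p2 ⊢ (p2 ∧ p2)
      [Ax] p2 ⊢ p2
      [Ax] p2 ⊢ p2

Result: YES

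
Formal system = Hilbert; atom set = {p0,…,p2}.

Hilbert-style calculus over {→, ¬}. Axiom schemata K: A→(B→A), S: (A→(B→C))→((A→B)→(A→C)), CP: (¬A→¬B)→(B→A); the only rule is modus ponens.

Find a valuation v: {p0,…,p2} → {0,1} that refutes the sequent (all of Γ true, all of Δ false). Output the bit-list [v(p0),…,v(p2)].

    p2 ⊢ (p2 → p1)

Enumerate valuations to refute Γ ⊢ Δ:
  v=000: Γ:[p2=F] Δ:[(p2 → p1)=T] refutes=False
  v=001: Γ:[p2=T] Δ:[(p2 → p1)=F] refutes=True  ← countermodel

Result: [0, 0, 1]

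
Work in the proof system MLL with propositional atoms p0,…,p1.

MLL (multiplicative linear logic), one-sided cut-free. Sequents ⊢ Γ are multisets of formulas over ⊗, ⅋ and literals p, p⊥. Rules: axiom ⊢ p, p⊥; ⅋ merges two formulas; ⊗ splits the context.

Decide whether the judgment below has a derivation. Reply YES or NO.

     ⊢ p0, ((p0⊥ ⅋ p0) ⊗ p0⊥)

Proof tree:
[⊗]  ⊢ p0, ((p0⊥ ⅋ p0) ⊗ p0⊥)
  [⅋]  ⊢ (p0⊥ ⅋ p0)
    [Ax]  ⊢ p0, p0⊥
  [Ax]  ⊢ p0, p0⊥

Result: YES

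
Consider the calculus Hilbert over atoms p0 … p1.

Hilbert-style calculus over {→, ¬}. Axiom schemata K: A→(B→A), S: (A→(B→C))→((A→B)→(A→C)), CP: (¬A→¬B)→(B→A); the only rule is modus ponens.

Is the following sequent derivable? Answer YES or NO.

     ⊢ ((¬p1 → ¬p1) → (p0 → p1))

Enumerate valuations to refute Γ ⊢ Δ:
  v=00: Γ:[] Δ:[((¬p1 → ¬p1) → (p0 → p1))=T] refutes=False
  v=01: Γ:[] Δ:[((¬p1 → ¬p1) → (p0 → p1))=T] refutes=False
  v=10: Γ:[] Δ:[((¬p1 → ¬p1) → (p0 → p1))=F] refutes=True  ← countermodel

Result: NO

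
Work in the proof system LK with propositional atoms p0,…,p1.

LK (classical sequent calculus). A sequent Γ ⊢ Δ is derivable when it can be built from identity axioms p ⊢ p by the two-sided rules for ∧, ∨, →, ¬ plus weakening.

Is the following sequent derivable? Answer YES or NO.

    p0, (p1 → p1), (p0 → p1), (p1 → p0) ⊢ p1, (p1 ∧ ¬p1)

Derivation (root first):
[→L] p0, (p1 → p1), (p0 → p1), (p1 → p0) ⊢ p1, (p1 ∧ ¬p1)
  [→L] (p0 → p1), p0, (p1 → p1) ⊢ p1
    [→L] p0, (p0 → p1) ⊢ p1
      [Ax] p0 ⊢ p0
      [Ax] p1 ⊢ p1
    [Ax] p1 ⊢ p1
  [∧R] (p0 → p1), p0 ⊢ p1, (p1 ∧ ¬p1)
    [→L] p0, (p0 → p1) ⊢ p1
      [Ax] p0 ⊢ p0
      [Ax] p1 ⊢ p1
    [¬R]  ⊢ p1, ¬p1
      [Ax] p1 ⊢ p1

Result: YES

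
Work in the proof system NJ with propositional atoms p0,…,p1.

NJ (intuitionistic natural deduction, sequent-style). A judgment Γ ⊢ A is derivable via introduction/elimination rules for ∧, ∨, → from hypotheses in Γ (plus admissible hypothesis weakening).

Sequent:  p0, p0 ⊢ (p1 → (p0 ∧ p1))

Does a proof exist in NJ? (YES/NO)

Derivation trace:
[→I] p0, p0 ⊢ (p1 → (p0 ∧ p1))
  [Wk] p1, p0, p0 ⊢ (p0 ∧ p1)
    [∧I] p1, p0 ⊢ (p0 ∧ p1)
      [Ax] p0 ⊢ p0
      [Ax] p1 ⊢ p1

Result: YES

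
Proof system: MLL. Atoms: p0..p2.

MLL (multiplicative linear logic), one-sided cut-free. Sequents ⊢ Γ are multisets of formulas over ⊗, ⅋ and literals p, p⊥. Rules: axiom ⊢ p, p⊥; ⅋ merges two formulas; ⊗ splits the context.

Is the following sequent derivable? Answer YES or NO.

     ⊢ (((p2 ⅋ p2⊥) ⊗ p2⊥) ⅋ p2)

Proof tree:
[⅋]  ⊢ (((p2 ⅋ p2⊥) ⊗ p2⊥) ⅋ p2)
  [⊗]  ⊢ p2, ((p2 ⅋ p2⊥) ⊗ p2⊥)
    [⅋]  ⊢ (p2 ⅋ p2⊥)
      [Ax]  ⊢ p2, p2⊥
    [Ax]  ⊢ p2, p2⊥

Result: YES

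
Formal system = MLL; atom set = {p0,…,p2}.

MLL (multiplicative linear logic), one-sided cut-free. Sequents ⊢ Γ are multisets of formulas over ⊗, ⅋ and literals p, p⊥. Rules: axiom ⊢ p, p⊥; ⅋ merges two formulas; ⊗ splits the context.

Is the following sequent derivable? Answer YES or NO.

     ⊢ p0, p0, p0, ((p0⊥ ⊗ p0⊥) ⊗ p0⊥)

Proof tree:
[⊗]  ⊢ p0, p0, p0, ((p0⊥ ⊗ p0⊥) ⊗ p0⊥)
  [⊗]  ⊢ p0, p0, (p0⊥ ⊗ p0⊥)
    [Ax]  ⊢ p0, p0⊥
    [Ax]  ⊢ p0, p0⊥
  [Ax]  ⊢ p0, p0⊥

Result: YES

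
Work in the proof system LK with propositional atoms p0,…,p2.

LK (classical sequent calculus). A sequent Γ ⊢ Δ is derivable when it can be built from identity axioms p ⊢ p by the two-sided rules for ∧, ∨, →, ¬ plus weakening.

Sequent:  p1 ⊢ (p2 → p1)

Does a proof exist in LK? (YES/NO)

Proof tree:
[→R] p1 ⊢ (p2 → p1)
  [WL] p1, p2 ⊢ p1
    [Ax] p1 ⊢ p1

Result: YES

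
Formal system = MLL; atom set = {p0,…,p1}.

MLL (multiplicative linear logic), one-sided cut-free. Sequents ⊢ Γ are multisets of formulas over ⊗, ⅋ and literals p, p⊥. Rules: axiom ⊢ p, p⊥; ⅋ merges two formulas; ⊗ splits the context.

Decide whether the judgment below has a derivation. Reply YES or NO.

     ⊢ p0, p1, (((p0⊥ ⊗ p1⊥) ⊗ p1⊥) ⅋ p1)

Proof tree:
[⅋]  ⊢ p0, p1, (((p0⊥ ⊗ p1⊥) ⊗ p1⊥) ⅋ p1)
  [⊗]  ⊢ p0, p1, p1, ((p0⊥ ⊗ p1⊥) ⊗ p1⊥)
    [⊗]  ⊢ p0, p1, (p0⊥ ⊗ p1⊥)
      [Ax]  ⊢ p0, p0⊥
      [Ax]  ⊢ p1, p1⊥
    [Ax]  ⊢ p1, p1⊥

Result: YES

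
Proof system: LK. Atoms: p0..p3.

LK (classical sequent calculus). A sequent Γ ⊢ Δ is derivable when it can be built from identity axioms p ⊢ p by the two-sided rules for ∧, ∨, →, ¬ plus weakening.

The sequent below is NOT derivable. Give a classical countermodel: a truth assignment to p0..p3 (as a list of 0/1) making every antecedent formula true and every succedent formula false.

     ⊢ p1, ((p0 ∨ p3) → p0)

Search for a countermodel by truth-table:
  v=0000: Γ:[] Δ:[p1=F, ((p0 ∨ p3) → p0)=T] refutes=False
  v=0001: Γ:[] Δ:[p1=F, ((p0 ∨ p3) → p0)=F] refutes=True  ← countermodel

Result: [0, 0, 0, 1]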